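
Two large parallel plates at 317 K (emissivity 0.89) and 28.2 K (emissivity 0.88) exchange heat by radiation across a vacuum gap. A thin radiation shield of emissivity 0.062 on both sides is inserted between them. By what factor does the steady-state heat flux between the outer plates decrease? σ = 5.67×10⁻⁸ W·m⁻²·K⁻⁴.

factor ≈ 25.8

Without shield: q₀ = σΔ(T⁴)/(1/ε₁+1/ε₂−1) with denominator 1.260.
With shield the two gaps are in series; the resistances add: (1/ε₁+1/ε_s−1)+(1/ε_s+1/ε₂−1) = 16.25+16.27 = 32.52.
Heat-flux ratio q₀/q = 32.52/1.260.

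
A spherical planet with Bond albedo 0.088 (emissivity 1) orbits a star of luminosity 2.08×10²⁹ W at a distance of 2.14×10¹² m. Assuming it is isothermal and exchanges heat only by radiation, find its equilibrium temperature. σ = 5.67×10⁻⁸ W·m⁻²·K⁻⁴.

First find the stellar flux at distance d: S = L/(4πd²) = 2.08×10²⁹/(4π·(2.14×10¹²)²) = 3614 W/m².
For an isothermal sphere, absorbed (1−a)S·πr² = emitted σ·4πr²·T⁴, so T⁴ = (1−a)S/(4σ).
T⁴ = 0.912·3614/(4·5.67×10⁻⁸) = 1.453×10¹⁰ K⁴.

T ≈ 347 K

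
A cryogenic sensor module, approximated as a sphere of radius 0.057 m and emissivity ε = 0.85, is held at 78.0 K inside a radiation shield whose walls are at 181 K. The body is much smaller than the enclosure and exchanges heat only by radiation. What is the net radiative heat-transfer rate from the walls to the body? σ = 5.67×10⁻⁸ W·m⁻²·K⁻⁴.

P_net ≈ 2.04 W

For a small grey body in a large enclosure: P_net = εσA(T_body⁴ − T_wall⁴).
A = 4πr² = 0.04083 m²; T_body⁴ − T_wall⁴ = 3.702×10⁷ − 1.073×10⁹ = -1.036×10⁹ K⁴.
|P_net| = 0.85·5.67×10⁻⁸·0.04083·1.036×10⁹.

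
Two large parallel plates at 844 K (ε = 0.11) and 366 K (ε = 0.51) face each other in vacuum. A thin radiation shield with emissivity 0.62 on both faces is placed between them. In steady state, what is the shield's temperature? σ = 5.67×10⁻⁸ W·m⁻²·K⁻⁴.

T_s ≈ 589 K

In steady state the net flux on the hot side equals that on the cold side.
σ(T₁⁴−T_s⁴)/D₁ = σ(T_s⁴−T₂⁴)/D₂, with D₁ = 1/ε₁+1/ε_s−1 = 9.704, D₂ = 1/ε_s+1/ε₂−1 = 2.574.
Solve for T_s⁴: T_s⁴ = (D₂·T₁⁴ + D₁·T₂⁴)/(D₁+D₂) = 1.206×10¹¹ K⁴.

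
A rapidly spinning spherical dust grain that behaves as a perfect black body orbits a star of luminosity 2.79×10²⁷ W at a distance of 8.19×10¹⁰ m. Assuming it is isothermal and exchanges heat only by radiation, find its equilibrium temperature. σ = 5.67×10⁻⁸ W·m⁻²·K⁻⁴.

T ≈ 618 K

First find the stellar flux at distance d: S = L/(4πd²) = 2.79×10²⁷/(4π·(8.19×10¹⁰)²) = 33100 W/m².
For an isothermal sphere, absorbed (1−a)S·πr² = emitted σ·4πr²·T⁴, so T⁴ = (1−a)S/(4σ).
T⁴ = 1.00·33100/(4·5.67×10⁻⁸) = 1.459×10¹¹ K⁴.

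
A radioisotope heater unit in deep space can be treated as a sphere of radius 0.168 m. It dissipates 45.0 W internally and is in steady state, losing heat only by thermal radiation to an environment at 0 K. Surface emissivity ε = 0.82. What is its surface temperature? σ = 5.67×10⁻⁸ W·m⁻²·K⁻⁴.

Steady state: internal power = radiated power, P = εσA T⁴.
Radiating area A = 4πr² = 0.3547 m².
T⁴ = P/(εσA) = 45.0/(0.82·5.67×10⁻⁸·0.3547) = 2.729×10⁹ K⁴.
T = (2.729×10⁹)^(1/4).

T ≈ 229 K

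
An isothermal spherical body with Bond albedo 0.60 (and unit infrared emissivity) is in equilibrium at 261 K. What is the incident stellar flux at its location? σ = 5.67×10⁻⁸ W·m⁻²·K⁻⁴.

S ≈ 2630 W/m²

(1−a)S·πr² = σ·4πr²·T⁴ ⇒ S = 4σT⁴/(1−a).
S = 4·5.67×10⁻⁸·4.640×10⁹/0.400.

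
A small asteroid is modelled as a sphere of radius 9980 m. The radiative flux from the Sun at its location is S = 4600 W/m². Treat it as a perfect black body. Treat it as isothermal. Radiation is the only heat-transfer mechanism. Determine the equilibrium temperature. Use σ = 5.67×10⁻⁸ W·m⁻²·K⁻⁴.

T ≈ 377 K

At equilibrium, absorbed power = emitted power.
Absorbing cross-section = πr² = 3.129×10⁸ m²; emitting surface = 4πr² = 1.252×10⁹ m² (ratio 4).
S·A_cross = εσ·A_surf·T⁴  ⇒  T⁴ = S/(4σ).
T⁴ = 1.00·4600/(4·5.67×10⁻⁸) = 2.028×10¹⁰ K⁴.
T = (2.028×10¹⁰)^(1/4).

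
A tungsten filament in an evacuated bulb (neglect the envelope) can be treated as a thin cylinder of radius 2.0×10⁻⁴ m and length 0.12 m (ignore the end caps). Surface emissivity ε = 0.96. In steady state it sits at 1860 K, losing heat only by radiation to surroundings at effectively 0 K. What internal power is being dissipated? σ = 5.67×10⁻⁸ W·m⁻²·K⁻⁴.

P ≈ 98.2 W

Steady state: P = εσA T⁴.
A = 2πrL = 1.508×10⁻⁴ m²; T⁴ = (1860)⁴ = 1.197×10¹³ K⁴.
P = 0.96 × 5.67×10⁻⁸ × 1.508×10⁻⁴ × 1.197×10¹³.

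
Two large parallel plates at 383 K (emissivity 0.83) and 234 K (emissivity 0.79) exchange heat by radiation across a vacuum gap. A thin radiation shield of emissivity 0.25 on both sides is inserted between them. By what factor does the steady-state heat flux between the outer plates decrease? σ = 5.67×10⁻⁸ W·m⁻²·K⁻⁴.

factor ≈ 5.76

Without shield: q₀ = σΔ(T⁴)/(1/ε₁+1/ε₂−1) with denominator 1.471.
With shield the two gaps are in series; the resistances add: (1/ε₁+1/ε_s−1)+(1/ε_s+1/ε₂−1) = 4.205+4.266 = 8.471.
Heat-flux ratio q₀/q = 8.471/1.471.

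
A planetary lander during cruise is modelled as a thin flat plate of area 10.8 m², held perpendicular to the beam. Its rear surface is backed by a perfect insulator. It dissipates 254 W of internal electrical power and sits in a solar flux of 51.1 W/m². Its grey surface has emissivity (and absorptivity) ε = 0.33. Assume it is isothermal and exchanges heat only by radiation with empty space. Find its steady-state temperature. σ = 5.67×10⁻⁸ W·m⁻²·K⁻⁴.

At steady state, absorbed solar power + internal power = radiated power.
Absorbed: α·S·A_cross = 0.33·51.1·10.80 = 182.1 W (cross-section A).
Total input = 182.1 + 254 = 436.1 W.
Radiated: εσ·A_surf·T⁴ with A_surf = A = 10.80 m².
T⁴ = 436.1/(0.33·5.67×10⁻⁸·10.80) = 2.158×10⁹ K⁴.

T ≈ 216 K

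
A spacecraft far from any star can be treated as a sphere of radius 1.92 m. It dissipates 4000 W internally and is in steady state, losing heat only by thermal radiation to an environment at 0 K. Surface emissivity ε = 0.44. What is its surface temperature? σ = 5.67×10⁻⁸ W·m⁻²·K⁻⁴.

T ≈ 243 K

Steady state: internal power = radiated power, P = εσA T⁴.
Radiating area A = 4πr² = 46.32 m².
T⁴ = P/(εσA) = 4000/(0.44·5.67×10⁻⁸·46.32) = 3.461×10⁹ K⁴.
T = (3.461×10⁹)^(1/4).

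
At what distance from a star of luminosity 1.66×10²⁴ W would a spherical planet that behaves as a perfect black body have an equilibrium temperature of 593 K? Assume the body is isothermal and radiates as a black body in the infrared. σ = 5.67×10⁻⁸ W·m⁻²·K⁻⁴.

For an isothermal black-emitting sphere, (1−a)S·πr² = σ·4πr²·T⁴ ⇒ S = 4σT⁴/(1−a).
S = 4·5.67×10⁻⁸·(593)⁴/1.00 = 28050 W/m².
Flux falls as S = L/(4πd²), so d = √(L/(4πS)) = √(1.66×10²⁴/(4π·28050)).

d ≈ 2.17×10⁹ m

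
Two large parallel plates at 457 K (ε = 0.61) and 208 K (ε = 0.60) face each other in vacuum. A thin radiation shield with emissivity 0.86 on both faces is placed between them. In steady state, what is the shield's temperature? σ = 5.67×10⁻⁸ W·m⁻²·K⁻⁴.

T_s ≈ 389 K

In steady state the net flux on the hot side equals that on the cold side.
σ(T₁⁴−T_s⁴)/D₁ = σ(T_s⁴−T₂⁴)/D₂, with D₁ = 1/ε₁+1/ε_s−1 = 1.802, D₂ = 1/ε_s+1/ε₂−1 = 1.829.
Solve for T_s⁴: T_s⁴ = (D₂·T₁⁴ + D₁·T₂⁴)/(D₁+D₂) = 2.290×10¹⁰ K⁴.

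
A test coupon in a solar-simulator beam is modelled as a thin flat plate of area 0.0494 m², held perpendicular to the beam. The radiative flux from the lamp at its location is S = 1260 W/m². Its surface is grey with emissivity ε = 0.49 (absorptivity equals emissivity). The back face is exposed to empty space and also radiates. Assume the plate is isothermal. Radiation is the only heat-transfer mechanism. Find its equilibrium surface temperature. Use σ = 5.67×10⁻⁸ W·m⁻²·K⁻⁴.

At equilibrium, absorbed power = emitted power.
Absorbing cross-section = A = 0.04940 m²; emitting surface = 2A = 0.09880 m² (ratio 2).
εS·A_cross = εσ·A_surf·T⁴  ⇒  T⁴ = S/(2σ)   (ε cancels).
T⁴ = 1260/(2·5.67×10⁻⁸) = 1.111×10¹⁰ K⁴.
T = (1.111×10¹⁰)^(1/4).

T ≈ 325 K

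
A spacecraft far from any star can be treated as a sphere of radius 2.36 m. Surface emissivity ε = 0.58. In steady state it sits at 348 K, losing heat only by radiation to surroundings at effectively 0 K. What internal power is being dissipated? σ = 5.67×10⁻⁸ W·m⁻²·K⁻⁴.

P ≈ 33800 W

Steady state: P = εσA T⁴.
A = 4πr² = 69.99 m²; T⁴ = (348)⁴ = 1.467×10¹⁰ K⁴.
P = 0.58 × 5.67×10⁻⁸ × 69.99 × 1.467×10¹⁰.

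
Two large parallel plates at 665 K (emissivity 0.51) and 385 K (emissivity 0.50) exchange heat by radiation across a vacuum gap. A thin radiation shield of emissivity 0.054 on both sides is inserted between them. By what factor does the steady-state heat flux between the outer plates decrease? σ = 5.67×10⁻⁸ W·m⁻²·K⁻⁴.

factor ≈ 13.2

Without shield: q₀ = σΔ(T⁴)/(1/ε₁+1/ε₂−1) with denominator 2.961.
With shield the two gaps are in series; the resistances add: (1/ε₁+1/ε_s−1)+(1/ε_s+1/ε₂−1) = 19.48+19.52 = 39.00.
Heat-flux ratio q₀/q = 39.00/2.961.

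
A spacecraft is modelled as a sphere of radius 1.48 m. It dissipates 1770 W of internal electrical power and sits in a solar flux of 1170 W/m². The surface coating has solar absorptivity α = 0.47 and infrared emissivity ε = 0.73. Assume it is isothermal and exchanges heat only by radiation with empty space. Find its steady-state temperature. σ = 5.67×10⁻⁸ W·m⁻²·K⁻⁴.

T ≈ 264 K

At steady state, absorbed solar power + internal power = radiated power.
Absorbed: α·S·A_cross = 0.47·1170·6.881 = 3784 W (cross-section πr²).
Total input = 3784 + 1770 = 5554 W.
Radiated: εσ·A_surf·T⁴ with A_surf = 4πr² = 27.53 m².
T⁴ = 5554/(0.73·5.67×10⁻⁸·27.53) = 4.875×10⁹ K⁴.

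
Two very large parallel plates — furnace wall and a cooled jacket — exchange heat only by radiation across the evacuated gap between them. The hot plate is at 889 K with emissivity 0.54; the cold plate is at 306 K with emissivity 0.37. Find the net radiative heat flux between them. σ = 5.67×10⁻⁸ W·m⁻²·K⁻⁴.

For two infinite grey parallel plates, q = σ(T₁⁴ − T₂⁴)/(1/ε₁ + 1/ε₂ − 1).
T₁⁴ − T₂⁴ = 6.246×10¹¹ − 8.768×10⁹ = 6.158×10¹¹ K⁴.
1/ε₁ + 1/ε₂ − 1 = 1.852 + 2.703 − 1 = 3.555.
q = 5.67×10⁻⁸ × 6.158×10¹¹ / 3.555.

q ≈ 9820 W/m²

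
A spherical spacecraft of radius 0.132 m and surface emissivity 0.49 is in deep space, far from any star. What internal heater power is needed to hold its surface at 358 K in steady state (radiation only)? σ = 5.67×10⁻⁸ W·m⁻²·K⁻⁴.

P = εσ·4πr²·T⁴.
4πr² = 0.2190 m²; T⁴ = 1.643×10¹⁰ K⁴.
P = 0.49·5.67×10⁻⁸·0.2190·1.643×10¹⁰.

P ≈ 99.9 W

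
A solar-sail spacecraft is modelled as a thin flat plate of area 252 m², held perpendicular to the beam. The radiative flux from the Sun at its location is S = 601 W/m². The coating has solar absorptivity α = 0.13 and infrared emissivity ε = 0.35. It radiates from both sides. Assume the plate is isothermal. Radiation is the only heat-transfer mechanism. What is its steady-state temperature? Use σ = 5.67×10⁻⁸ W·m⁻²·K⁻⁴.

At equilibrium, absorbed power = emitted power.
Absorbing cross-section = A = 252.0 m²; emitting surface = 2A = 504.0 m² (ratio 2).
αS·A_cross = εσ·A_surf·T⁴  ⇒  T⁴ = αS/(ε·2σ).
T⁴ = 0.130·601/(0.35·2·5.67×10⁻⁸) = 1.969×10⁹ K⁴.
T = (1.969×10⁹)^(1/4).

T ≈ 211 K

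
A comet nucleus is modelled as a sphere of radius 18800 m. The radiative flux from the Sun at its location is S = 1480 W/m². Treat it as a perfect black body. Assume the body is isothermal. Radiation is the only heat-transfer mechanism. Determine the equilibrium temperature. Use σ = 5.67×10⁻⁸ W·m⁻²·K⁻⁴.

At equilibrium, absorbed power = emitted power.
Absorbing cross-section = πr² = 1.110×10⁹ m²; emitting surface = 4πr² = 4.441×10⁹ m² (ratio 4).
S·A_cross = εσ·A_surf·T⁴  ⇒  T⁴ = S/(4σ).
T⁴ = 1.00·1480/(4·5.67×10⁻⁸) = 6.526×10⁹ K⁴.
T = (6.526×10⁹)^(1/4).

T ≈ 284 K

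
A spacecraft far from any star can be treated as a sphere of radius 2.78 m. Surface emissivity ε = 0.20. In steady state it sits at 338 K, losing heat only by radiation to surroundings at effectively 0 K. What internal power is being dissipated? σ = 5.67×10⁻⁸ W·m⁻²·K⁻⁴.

Steady state: P = εσA T⁴.
A = 4πr² = 97.12 m²; T⁴ = (338)⁴ = 1.305×10¹⁰ K⁴.
P = 0.20 × 5.67×10⁻⁸ × 97.12 × 1.305×10¹⁰.

P ≈ 14400 W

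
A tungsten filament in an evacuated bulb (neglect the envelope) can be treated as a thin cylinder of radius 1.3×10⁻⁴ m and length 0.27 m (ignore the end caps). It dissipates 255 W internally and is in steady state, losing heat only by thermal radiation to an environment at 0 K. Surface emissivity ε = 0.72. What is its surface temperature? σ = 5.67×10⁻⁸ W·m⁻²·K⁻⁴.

T ≈ 2310 K

Steady state: internal power = radiated power, P = εσA T⁴.
Radiating area A = 2πrL = 2.205×10⁻⁴ m².
T⁴ = P/(εσA) = 255/(0.72·5.67×10⁻⁸·2.205×10⁻⁴) = 2.832×10¹³ K⁴.
T = (2.832×10¹³)^(1/4).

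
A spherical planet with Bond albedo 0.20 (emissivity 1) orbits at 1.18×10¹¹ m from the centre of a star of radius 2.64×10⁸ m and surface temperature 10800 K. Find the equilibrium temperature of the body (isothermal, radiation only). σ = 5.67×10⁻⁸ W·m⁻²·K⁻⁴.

T ≈ 342 K

The star's surface emits σT_*⁴; at distance d the flux is S = σT_*⁴(R_*/d)².
S = 5.67×10⁻⁸·(10800)⁴·(2.64×10⁸/1.18×10¹¹)² = 3861 W/m².
For an isothermal sphere T⁴ = (1−a)S/(4σ) = 1.362×10¹⁰ K⁴.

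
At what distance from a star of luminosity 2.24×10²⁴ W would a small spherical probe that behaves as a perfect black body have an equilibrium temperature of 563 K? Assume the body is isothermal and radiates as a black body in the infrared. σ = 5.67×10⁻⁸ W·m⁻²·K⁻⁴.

For an isothermal black-emitting sphere, (1−a)S·πr² = σ·4πr²·T⁴ ⇒ S = 4σT⁴/(1−a).
S = 4·5.67×10⁻⁸·(563)⁴/1.00 = 22790 W/m².
Flux falls as S = L/(4πd²), so d = √(L/(4πS)) = √(2.24×10²⁴/(4π·22790)).

d ≈ 2.80×10⁹ m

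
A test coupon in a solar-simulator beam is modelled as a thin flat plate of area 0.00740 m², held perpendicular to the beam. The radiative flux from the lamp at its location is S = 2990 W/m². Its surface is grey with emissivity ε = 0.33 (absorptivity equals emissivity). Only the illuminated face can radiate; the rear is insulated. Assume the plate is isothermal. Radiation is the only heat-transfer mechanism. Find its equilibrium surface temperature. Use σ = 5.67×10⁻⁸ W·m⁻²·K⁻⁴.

At equilibrium, absorbed power = emitted power.
Absorbing cross-section = A = 0.007400 m²; emitting surface = A = 0.007400 m² (ratio 1).
εS·A_cross = εσ·A_surf·T⁴  ⇒  T⁴ = S/(1σ)   (ε cancels).
T⁴ = 2990/(1·5.67×10⁻⁸) = 5.273×10¹⁰ K⁴.
T = (5.273×10¹⁰)^(1/4).

T ≈ 479 K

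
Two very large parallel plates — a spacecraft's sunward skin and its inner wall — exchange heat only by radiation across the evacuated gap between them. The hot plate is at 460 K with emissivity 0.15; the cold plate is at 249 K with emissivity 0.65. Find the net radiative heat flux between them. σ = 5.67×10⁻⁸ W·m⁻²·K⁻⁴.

q ≈ 322 W/m²

For two infinite grey parallel plates, q = σ(T₁⁴ − T₂⁴)/(1/ε₁ + 1/ε₂ − 1).
T₁⁴ − T₂⁴ = 4.477×10¹⁰ − 3.844×10⁹ = 4.093×10¹⁰ K⁴.
1/ε₁ + 1/ε₂ − 1 = 6.667 + 1.538 − 1 = 7.205.
q = 5.67×10⁻⁸ × 4.093×10¹⁰ / 7.205.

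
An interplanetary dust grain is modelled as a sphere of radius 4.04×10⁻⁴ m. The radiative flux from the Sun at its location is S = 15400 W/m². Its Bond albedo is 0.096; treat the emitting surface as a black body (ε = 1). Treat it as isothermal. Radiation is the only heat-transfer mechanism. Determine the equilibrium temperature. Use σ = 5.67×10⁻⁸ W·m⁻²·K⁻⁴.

T ≈ 498 K

At equilibrium, absorbed power = emitted power.
Absorbing cross-section = πr² = 5.128×10⁻⁷ m²; emitting surface = 4πr² = 2.051×10⁻⁶ m² (ratio 4).
(1−a)S·A_cross = εσ·A_surf·T⁴  ⇒  T⁴ = (1−a)S/(4σ).
T⁴ = 0.904·15400/(4·5.67×10⁻⁸) = 6.138×10¹⁰ K⁴.
T = (6.138×10¹⁰)^(1/4).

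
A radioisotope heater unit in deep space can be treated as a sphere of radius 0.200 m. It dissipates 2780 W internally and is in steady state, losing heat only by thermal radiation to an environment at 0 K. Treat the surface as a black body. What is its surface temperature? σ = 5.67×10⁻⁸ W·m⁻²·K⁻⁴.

T ≈ 559 K

Steady state: internal power = radiated power, P = εσA T⁴.
Radiating area A = 4πr² = 0.5027 m².
T⁴ = P/(εσA) = 2780/(1.0·5.67×10⁻⁸·0.5027) = 9.754×10¹⁰ K⁴.
T = (9.754×10¹⁰)^(1/4).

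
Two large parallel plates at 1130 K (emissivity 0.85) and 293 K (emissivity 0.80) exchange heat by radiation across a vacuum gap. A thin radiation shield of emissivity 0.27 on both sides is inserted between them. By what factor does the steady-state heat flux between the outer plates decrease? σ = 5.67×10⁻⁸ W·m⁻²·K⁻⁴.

factor ≈ 5.49

Without shield: q₀ = σΔ(T⁴)/(1/ε₁+1/ε₂−1) with denominator 1.426.
With shield the two gaps are in series; the resistances add: (1/ε₁+1/ε_s−1)+(1/ε_s+1/ε₂−1) = 3.880+3.954 = 7.834.
Heat-flux ratio q₀/q = 7.834/1.426.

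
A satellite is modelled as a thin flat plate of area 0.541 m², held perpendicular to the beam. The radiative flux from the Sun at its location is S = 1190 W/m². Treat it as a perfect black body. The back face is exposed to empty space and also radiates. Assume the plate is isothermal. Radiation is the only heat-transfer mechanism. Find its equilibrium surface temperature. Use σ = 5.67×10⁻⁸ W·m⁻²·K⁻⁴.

At equilibrium, absorbed power = emitted power.
Absorbing cross-section = A = 0.5410 m²; emitting surface = 2A = 1.082 m² (ratio 2).
S·A_cross = εσ·A_surf·T⁴  ⇒  T⁴ = S/(2σ).
T⁴ = 1.00·1190/(2·5.67×10⁻⁸) = 1.049×10¹⁰ K⁴.
T = (1.049×10¹⁰)^(1/4).

T ≈ 320 K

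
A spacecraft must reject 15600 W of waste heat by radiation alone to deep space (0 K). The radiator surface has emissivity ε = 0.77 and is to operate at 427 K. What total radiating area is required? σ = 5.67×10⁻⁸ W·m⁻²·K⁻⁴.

A ≈ 10.7 m²

P = εσA T⁴ ⇒ A = P/(εσT⁴).
T⁴ = 3.324×10¹⁰ K⁴.
A = 15600/(0.77 × 5.67×10⁻⁸ × 3.324×10¹⁰).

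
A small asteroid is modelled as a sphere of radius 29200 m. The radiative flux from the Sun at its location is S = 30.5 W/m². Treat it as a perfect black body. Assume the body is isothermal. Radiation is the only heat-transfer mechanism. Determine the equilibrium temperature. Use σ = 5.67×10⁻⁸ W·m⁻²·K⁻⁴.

At equilibrium, absorbed power = emitted power.
Absorbing cross-section = πr² = 2.679×10⁹ m²; emitting surface = 4πr² = 1.071×10¹⁰ m² (ratio 4).
S·A_cross = εσ·A_surf·T⁴  ⇒  T⁴ = S/(4σ).
T⁴ = 1.00·30.5/(4·5.67×10⁻⁸) = 1.345×10⁸ K⁴.
T = (1.345×10⁸)^(1/4).

T ≈ 108 K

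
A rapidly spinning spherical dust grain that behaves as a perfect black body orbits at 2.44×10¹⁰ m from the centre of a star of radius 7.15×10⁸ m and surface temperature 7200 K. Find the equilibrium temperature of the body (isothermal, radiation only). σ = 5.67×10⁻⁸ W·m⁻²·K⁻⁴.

The star's surface emits σT_*⁴; at distance d the flux is S = σT_*⁴(R_*/d)².
S = 5.67×10⁻⁸·(7200)⁴·(7.15×10⁸/2.44×10¹⁰)² = 1.308×10⁵ W/m².
For an isothermal sphere T⁴ = (1−a)S/(4σ) = 5.769×10¹¹ K⁴.

T ≈ 872 K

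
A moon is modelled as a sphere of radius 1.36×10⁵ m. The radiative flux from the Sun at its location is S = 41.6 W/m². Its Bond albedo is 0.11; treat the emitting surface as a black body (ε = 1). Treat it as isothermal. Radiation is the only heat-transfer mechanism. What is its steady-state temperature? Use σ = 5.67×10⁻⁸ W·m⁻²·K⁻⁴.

T ≈ 113 K

At equilibrium, absorbed power = emitted power.
Absorbing cross-section = πr² = 5.811×10¹⁰ m²; emitting surface = 4πr² = 2.324×10¹¹ m² (ratio 4).
(1−a)S·A_cross = εσ·A_surf·T⁴  ⇒  T⁴ = (1−a)S/(4σ).
T⁴ = 0.890·41.6/(4·5.67×10⁻⁸) = 1.632×10⁸ K⁴.
T = (1.632×10⁸)^(1/4).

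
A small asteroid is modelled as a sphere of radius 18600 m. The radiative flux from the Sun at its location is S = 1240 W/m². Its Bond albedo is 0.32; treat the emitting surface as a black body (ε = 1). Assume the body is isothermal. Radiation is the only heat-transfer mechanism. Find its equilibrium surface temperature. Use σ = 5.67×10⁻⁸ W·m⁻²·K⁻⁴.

T ≈ 247 K

At equilibrium, absorbed power = emitted power.
Absorbing cross-section = πr² = 1.087×10⁹ m²; emitting surface = 4πr² = 4.347×10⁹ m² (ratio 4).
(1−a)S·A_cross = εσ·A_surf·T⁴  ⇒  T⁴ = (1−a)S/(4σ).
T⁴ = 0.680·1240/(4·5.67×10⁻⁸) = 3.718×10⁹ K⁴.
T = (3.718×10⁹)^(1/4).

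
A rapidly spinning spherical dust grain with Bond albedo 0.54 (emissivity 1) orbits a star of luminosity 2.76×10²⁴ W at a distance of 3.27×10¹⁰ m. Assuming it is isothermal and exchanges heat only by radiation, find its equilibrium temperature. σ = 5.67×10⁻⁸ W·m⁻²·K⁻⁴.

First find the stellar flux at distance d: S = L/(4πd²) = 2.76×10²⁴/(4π·(3.27×10¹⁰)²) = 205.4 W/m².
For an isothermal sphere, absorbed (1−a)S·πr² = emitted σ·4πr²·T⁴, so T⁴ = (1−a)S/(4σ).
T⁴ = 0.460·205.4/(4·5.67×10⁻⁸) = 4.166×10⁸ K⁴.

T ≈ 143 K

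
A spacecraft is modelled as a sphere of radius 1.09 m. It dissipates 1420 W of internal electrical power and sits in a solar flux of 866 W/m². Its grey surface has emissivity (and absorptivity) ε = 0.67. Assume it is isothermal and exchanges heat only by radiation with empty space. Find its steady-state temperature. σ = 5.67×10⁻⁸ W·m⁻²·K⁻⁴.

T ≈ 282 K

At steady state, absorbed solar power + internal power = radiated power.
Absorbed: α·S·A_cross = 0.67·866·3.733 = 2166 W (cross-section πr²).
Total input = 2166 + 1420 = 3586 W.
Radiated: εσ·A_surf·T⁴ with A_surf = 4πr² = 14.93 m².
T⁴ = 3586/(0.67·5.67×10⁻⁸·14.93) = 6.322×10⁹ K⁴.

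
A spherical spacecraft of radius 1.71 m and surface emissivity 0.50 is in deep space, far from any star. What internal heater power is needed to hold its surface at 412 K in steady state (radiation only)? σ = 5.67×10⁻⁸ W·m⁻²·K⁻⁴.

P = εσ·4πr²·T⁴.
4πr² = 36.75 m²; T⁴ = 2.881×10¹⁰ K⁴.
P = 0.50·5.67×10⁻⁸·36.75·2.881×10¹⁰.

P ≈ 30000 W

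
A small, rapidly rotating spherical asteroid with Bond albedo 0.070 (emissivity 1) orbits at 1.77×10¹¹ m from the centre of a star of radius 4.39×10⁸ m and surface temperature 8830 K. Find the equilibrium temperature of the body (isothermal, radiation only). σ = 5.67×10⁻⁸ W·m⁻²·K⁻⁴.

T ≈ 305 K

The star's surface emits σT_*⁴; at distance d the flux is S = σT_*⁴(R_*/d)².
S = 5.67×10⁻⁸·(8830)⁴·(4.39×10⁸/1.77×10¹¹)² = 2120 W/m².
For an isothermal sphere T⁴ = (1−a)S/(4σ) = 8.695×10⁹ K⁴.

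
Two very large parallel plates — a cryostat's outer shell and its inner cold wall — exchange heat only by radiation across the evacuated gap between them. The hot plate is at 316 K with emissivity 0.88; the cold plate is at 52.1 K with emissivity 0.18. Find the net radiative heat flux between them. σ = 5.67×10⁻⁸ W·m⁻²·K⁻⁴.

q ≈ 99.3 W/m²

For two infinite grey parallel plates, q = σ(T₁⁴ − T₂⁴)/(1/ε₁ + 1/ε₂ − 1).
T₁⁴ − T₂⁴ = 9.971×10⁹ − 7.368×10⁶ = 9.964×10⁹ K⁴.
1/ε₁ + 1/ε₂ − 1 = 1.136 + 5.556 − 1 = 5.692.
q = 5.67×10⁻⁸ × 9.964×10⁹ / 5.692.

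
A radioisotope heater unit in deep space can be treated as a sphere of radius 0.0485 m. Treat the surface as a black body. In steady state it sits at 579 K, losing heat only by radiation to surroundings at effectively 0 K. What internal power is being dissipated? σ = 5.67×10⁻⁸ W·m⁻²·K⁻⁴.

P ≈ 188 W

Steady state: P = εσA T⁴.
A = 4πr² = 0.02956 m²; T⁴ = (579)⁴ = 1.124×10¹¹ K⁴.
P = 1.0 × 5.67×10⁻⁸ × 0.02956 × 1.124×10¹¹.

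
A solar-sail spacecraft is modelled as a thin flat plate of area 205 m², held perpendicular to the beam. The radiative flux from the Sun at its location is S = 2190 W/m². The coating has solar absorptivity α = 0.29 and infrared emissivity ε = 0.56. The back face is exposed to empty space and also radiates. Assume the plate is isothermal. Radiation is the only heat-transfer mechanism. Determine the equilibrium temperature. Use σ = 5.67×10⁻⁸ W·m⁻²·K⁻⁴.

At equilibrium, absorbed power = emitted power.
Absorbing cross-section = A = 205.0 m²; emitting surface = 2A = 410.0 m² (ratio 2).
αS·A_cross = εσ·A_surf·T⁴  ⇒  T⁴ = αS/(ε·2σ).
T⁴ = 0.290·2190/(0.56·2·5.67×10⁻⁸) = 1.000×10¹⁰ K⁴.
T = (1.000×10¹⁰)^(1/4).

T ≈ 316 K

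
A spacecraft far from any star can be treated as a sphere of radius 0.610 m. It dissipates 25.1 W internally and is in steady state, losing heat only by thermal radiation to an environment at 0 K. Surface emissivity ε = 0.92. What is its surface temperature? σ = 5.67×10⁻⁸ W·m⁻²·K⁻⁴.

Steady state: internal power = radiated power, P = εσA T⁴.
Radiating area A = 4πr² = 4.676 m².
T⁴ = P/(εσA) = 25.1/(0.92·5.67×10⁻⁸·4.676) = 1.029×10⁸ K⁴.
T = (1.029×10⁸)^(1/4).

T ≈ 101 K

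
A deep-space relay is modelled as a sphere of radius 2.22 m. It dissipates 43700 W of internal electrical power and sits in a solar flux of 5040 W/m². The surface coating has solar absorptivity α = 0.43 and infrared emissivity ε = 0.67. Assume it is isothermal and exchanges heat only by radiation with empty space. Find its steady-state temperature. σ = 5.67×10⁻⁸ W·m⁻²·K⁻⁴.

At steady state, absorbed solar power + internal power = radiated power.
Absorbed: α·S·A_cross = 0.43·5040·15.48 = 33550 W (cross-section πr²).
Total input = 33550 + 43700 = 77250 W.
Radiated: εσ·A_surf·T⁴ with A_surf = 4πr² = 61.93 m².
T⁴ = 77250/(0.67·5.67×10⁻⁸·61.93) = 3.284×10¹⁰ K⁴.

T ≈ 426 K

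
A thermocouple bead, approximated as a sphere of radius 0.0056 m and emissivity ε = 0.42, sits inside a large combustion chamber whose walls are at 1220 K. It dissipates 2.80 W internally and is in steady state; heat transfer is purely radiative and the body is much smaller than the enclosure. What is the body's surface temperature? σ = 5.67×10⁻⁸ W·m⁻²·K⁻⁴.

T ≈ 1260 K

For a small grey body in a large enclosure, net radiated power = εσA(T⁴ − T_w⁴).
Steady state: P = εσA(T⁴ − T_w⁴) with A = 4πr² = 3.941×10⁻⁴ m².
T⁴ = P/(εσA) + T_w⁴ = 2.80/(0.42·5.67×10⁻⁸·3.941×10⁻⁴) + (1220)⁴
    = 2.984×10¹¹ + 2.215×10¹² = 2.514×10¹² K⁴.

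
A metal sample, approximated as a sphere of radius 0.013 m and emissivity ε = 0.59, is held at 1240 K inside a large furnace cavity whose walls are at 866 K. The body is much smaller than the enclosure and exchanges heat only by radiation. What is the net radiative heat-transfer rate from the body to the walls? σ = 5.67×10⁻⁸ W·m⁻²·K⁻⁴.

For a small grey body in a large enclosure: P_net = εσA(T_body⁴ − T_wall⁴).
A = 4πr² = 0.002124 m²; T_body⁴ − T_wall⁴ = 2.364×10¹² − 5.624×10¹¹ = 1.802×10¹² K⁴.
|P_net| = 0.59·5.67×10⁻⁸·0.002124·1.802×10¹².

P_net ≈ 128 W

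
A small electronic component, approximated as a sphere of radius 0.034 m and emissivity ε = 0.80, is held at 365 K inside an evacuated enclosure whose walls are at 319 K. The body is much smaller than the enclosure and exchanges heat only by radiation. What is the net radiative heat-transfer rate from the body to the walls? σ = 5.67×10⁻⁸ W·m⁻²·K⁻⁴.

For a small grey body in a large enclosure: P_net = εσA(T_body⁴ − T_wall⁴).
A = 4πr² = 0.01453 m²; T_body⁴ − T_wall⁴ = 1.775×10¹⁰ − 1.036×10¹⁰ = 7.394×10⁹ K⁴.
|P_net| = 0.80·5.67×10⁻⁸·0.01453·7.394×10⁹.

P_net ≈ 4.87 W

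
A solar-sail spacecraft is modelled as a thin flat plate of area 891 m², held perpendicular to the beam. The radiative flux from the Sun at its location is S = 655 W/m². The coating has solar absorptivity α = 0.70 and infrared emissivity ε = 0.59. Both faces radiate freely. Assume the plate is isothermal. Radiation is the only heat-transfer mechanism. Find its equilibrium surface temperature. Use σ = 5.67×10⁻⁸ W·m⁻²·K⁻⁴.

At equilibrium, absorbed power = emitted power.
Absorbing cross-section = A = 891.0 m²; emitting surface = 2A = 1782 m² (ratio 2).
αS·A_cross = εσ·A_surf·T⁴  ⇒  T⁴ = αS/(ε·2σ).
T⁴ = 0.700·655/(0.59·2·5.67×10⁻⁸) = 6.853×10⁹ K⁴.
T = (6.853×10⁹)^(1/4).

T ≈ 288 K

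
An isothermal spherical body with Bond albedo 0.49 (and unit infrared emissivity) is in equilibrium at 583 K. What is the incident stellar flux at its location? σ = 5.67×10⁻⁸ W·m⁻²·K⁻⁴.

(1−a)S·πr² = σ·4πr²·T⁴ ⇒ S = 4σT⁴/(1−a).
S = 4·5.67×10⁻⁸·1.155×10¹¹/0.510.

S ≈ 51400 W/m²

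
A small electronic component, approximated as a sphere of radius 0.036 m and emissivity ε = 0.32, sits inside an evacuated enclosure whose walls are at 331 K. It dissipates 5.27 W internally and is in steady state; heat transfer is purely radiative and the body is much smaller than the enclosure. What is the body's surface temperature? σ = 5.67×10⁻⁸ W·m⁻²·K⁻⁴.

For a small grey body in a large enclosure, net radiated power = εσA(T⁴ − T_w⁴).
Steady state: P = εσA(T⁴ − T_w⁴) with A = 4πr² = 0.01629 m².
T⁴ = P/(εσA) + T_w⁴ = 5.27/(0.32·5.67×10⁻⁸·0.01629) + (331)⁴
    = 1.783×10¹⁰ + 1.200×10¹⁰ = 2.984×10¹⁰ K⁴.

T ≈ 416 K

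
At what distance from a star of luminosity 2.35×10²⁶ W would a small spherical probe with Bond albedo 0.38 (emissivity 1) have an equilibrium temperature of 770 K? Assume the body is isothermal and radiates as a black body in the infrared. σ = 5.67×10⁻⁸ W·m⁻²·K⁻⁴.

d ≈ 1.21×10¹⁰ m

For an isothermal black-emitting sphere, (1−a)S·πr² = σ·4πr²·T⁴ ⇒ S = 4σT⁴/(1−a).
S = 4·5.67×10⁻⁸·(770)⁴/0.620 = 1.286×10⁵ W/m².
Flux falls as S = L/(4πd²), so d = √(L/(4πS)) = √(2.35×10²⁶/(4π·1.286×10⁵)).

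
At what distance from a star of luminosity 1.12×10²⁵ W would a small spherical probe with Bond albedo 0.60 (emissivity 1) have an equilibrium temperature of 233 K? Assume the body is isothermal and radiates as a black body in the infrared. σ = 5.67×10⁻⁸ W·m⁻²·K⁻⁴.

d ≈ 2.31×10¹⁰ m

For an isothermal black-emitting sphere, (1−a)S·πr² = σ·4πr²·T⁴ ⇒ S = 4σT⁴/(1−a).
S = 4·5.67×10⁻⁸·(233)⁴/0.400 = 1671 W/m².
Flux falls as S = L/(4πd²), so d = √(L/(4πS)) = √(1.12×10²⁵/(4π·1671)).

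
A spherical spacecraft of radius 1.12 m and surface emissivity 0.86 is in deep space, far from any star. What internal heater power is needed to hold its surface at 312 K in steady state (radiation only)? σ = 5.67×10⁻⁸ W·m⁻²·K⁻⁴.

P = εσ·4πr²·T⁴.
4πr² = 15.76 m²; T⁴ = 9.476×10⁹ K⁴.
P = 0.86·5.67×10⁻⁸·15.76·9.476×10⁹.

P ≈ 7280 W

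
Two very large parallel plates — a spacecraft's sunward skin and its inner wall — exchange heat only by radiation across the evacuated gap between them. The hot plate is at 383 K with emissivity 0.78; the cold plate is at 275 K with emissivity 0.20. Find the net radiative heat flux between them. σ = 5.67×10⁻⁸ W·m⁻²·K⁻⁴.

q ≈ 170 W/m²

For two infinite grey parallel plates, q = σ(T₁⁴ − T₂⁴)/(1/ε₁ + 1/ε₂ − 1).
T₁⁴ − T₂⁴ = 2.152×10¹⁰ − 5.719×10⁹ = 1.580×10¹⁰ K⁴.
1/ε₁ + 1/ε₂ − 1 = 1.282 + 5.000 − 1 = 5.282.
q = 5.67×10⁻⁸ × 1.580×10¹⁰ / 5.282.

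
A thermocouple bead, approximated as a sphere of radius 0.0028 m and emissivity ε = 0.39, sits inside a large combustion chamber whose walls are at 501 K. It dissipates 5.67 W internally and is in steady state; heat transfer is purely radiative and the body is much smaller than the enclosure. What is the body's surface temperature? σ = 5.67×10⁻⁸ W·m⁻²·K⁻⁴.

T ≈ 1280 K

For a small grey body in a large enclosure, net radiated power = εσA(T⁴ − T_w⁴).
Steady state: P = εσA(T⁴ − T_w⁴) with A = 4πr² = 9.852×10⁻⁵ m².
T⁴ = P/(εσA) + T_w⁴ = 5.67/(0.39·5.67×10⁻⁸·9.852×10⁻⁵) + (501)⁴
    = 2.603×10¹² + 6.300×10¹⁰ = 2.666×10¹² K⁴.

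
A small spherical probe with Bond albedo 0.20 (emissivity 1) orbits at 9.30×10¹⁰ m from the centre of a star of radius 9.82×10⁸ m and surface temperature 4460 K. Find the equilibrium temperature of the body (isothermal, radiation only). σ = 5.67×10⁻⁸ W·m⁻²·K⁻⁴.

T ≈ 306 K

The star's surface emits σT_*⁴; at distance d the flux is S = σT_*⁴(R_*/d)².
S = 5.67×10⁻⁸·(4460)⁴·(9.82×10⁸/9.30×10¹⁰)² = 2501 W/m².
For an isothermal sphere T⁴ = (1−a)S/(4σ) = 8.823×10⁹ K⁴.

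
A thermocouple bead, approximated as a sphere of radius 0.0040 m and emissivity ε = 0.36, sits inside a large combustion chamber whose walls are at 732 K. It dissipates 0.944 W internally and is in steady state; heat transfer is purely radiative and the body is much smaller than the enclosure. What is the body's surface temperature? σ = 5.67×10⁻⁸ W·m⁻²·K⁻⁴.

T ≈ 848 K

For a small grey body in a large enclosure, net radiated power = εσA(T⁴ − T_w⁴).
Steady state: P = εσA(T⁴ − T_w⁴) with A = 4πr² = 2.011×10⁻⁴ m².
T⁴ = P/(εσA) + T_w⁴ = 0.944/(0.36·5.67×10⁻⁸·2.011×10⁻⁴) + (732)⁴
    = 2.300×10¹¹ + 2.871×10¹¹ = 5.171×10¹¹ K⁴.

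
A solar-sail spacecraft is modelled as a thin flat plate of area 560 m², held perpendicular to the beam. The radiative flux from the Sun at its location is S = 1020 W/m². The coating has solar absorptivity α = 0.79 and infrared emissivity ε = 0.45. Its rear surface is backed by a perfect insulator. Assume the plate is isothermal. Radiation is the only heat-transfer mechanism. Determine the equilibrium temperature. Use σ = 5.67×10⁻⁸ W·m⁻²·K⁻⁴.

At equilibrium, absorbed power = emitted power.
Absorbing cross-section = A = 560.0 m²; emitting surface = A = 560.0 m² (ratio 1).
αS·A_cross = εσ·A_surf·T⁴  ⇒  T⁴ = αS/(ε·1σ).
T⁴ = 0.790·1020/(0.45·1·5.67×10⁻⁸) = 3.158×10¹⁰ K⁴.
T = (3.158×10¹⁰)^(1/4).

T ≈ 422 K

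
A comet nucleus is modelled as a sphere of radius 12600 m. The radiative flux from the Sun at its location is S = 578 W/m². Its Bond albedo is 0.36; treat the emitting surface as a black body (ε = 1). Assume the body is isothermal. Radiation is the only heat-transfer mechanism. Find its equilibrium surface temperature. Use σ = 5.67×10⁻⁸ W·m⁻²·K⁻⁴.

At equilibrium, absorbed power = emitted power.
Absorbing cross-section = πr² = 4.988×10⁸ m²; emitting surface = 4πr² = 1.995×10⁹ m² (ratio 4).
(1−a)S·A_cross = εσ·A_surf·T⁴  ⇒  T⁴ = (1−a)S/(4σ).
T⁴ = 0.640·578/(4·5.67×10⁻⁸) = 1.631×10⁹ K⁴.
T = (1.631×10⁹)^(1/4).

T ≈ 201 K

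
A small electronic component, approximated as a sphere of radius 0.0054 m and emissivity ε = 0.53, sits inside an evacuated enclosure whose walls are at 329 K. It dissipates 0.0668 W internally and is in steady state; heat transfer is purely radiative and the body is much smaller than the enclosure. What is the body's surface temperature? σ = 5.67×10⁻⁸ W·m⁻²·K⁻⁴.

T ≈ 365 K

For a small grey body in a large enclosure, net radiated power = εσA(T⁴ − T_w⁴).
Steady state: P = εσA(T⁴ − T_w⁴) with A = 4πr² = 3.664×10⁻⁴ m².
T⁴ = P/(εσA) + T_w⁴ = 0.0668/(0.53·5.67×10⁻⁸·3.664×10⁻⁴) + (329)⁴
    = 6.066×10⁹ + 1.172×10¹⁰ = 1.778×10¹⁰ K⁴.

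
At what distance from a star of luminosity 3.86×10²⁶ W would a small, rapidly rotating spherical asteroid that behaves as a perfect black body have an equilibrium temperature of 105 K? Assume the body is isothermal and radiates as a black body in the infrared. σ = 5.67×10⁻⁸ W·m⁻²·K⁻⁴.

d ≈ 1.06×10¹² m

For an isothermal black-emitting sphere, (1−a)S·πr² = σ·4πr²·T⁴ ⇒ S = 4σT⁴/(1−a).
S = 4·5.67×10⁻⁸·(105)⁴/1.00 = 27.57 W/m².
Flux falls as S = L/(4πd²), so d = √(L/(4πS)) = √(3.86×10²⁶/(4π·27.57)).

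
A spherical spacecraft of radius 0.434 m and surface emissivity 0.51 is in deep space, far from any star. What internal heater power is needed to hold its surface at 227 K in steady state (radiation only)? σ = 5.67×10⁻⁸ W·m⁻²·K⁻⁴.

P = εσ·4πr²·T⁴.
4πr² = 2.367 m²; T⁴ = 2.655×10⁹ K⁴.
P = 0.51·5.67×10⁻⁸·2.367·2.655×10⁹.

P ≈ 182 W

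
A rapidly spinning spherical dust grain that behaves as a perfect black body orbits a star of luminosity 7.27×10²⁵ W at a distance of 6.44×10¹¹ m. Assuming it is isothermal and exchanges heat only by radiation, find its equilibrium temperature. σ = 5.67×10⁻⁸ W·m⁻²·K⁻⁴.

T ≈ 88.6 K

First find the stellar flux at distance d: S = L/(4πd²) = 7.27×10²⁵/(4π·(6.44×10¹¹)²) = 13.95 W/m².
For an isothermal sphere, absorbed (1−a)S·πr² = emitted σ·4πr²·T⁴, so T⁴ = (1−a)S/(4σ).
T⁴ = 1.00·13.95/(4·5.67×10⁻⁸) = 6.150×10⁷ K⁴.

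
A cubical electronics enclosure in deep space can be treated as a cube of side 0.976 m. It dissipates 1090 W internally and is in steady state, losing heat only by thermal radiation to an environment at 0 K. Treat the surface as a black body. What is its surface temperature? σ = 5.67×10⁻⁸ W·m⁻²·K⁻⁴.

T ≈ 241 K

Steady state: internal power = radiated power, P = εσA T⁴.
Radiating area A = 6L² = 5.715 m².
T⁴ = P/(εσA) = 1090/(1.0·5.67×10⁻⁸·5.715) = 3.364×10⁹ K⁴.
T = (3.364×10⁹)^(1/4).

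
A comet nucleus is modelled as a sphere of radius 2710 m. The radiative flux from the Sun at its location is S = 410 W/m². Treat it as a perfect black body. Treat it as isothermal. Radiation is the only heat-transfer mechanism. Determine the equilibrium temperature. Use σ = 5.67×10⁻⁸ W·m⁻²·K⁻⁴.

At equilibrium, absorbed power = emitted power.
Absorbing cross-section = πr² = 2.307×10⁷ m²; emitting surface = 4πr² = 9.229×10⁷ m² (ratio 4).
S·A_cross = εσ·A_surf·T⁴  ⇒  T⁴ = S/(4σ).
T⁴ = 1.00·410/(4·5.67×10⁻⁸) = 1.808×10⁹ K⁴.
T = (1.808×10⁹)^(1/4).

T ≈ 206 K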